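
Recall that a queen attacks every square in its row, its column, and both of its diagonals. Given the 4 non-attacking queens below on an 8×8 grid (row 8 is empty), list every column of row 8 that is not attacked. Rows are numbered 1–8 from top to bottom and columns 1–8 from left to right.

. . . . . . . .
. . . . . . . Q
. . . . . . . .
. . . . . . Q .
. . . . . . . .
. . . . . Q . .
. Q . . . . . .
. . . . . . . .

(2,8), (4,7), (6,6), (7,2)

(2,8) attacks row 8 at column 8 and diagonals 2.
(4,7) attacks row 8 at column 7 and diagonals 3.
(6,6) attacks row 8 at column 6 and diagonals 4, 8.
(7,2) attacks row 8 at column 2 and diagonals 1, 3.
Attacked columns: {1, 2, 3, 4, 6, 7, 8}. Safe: {5}.

columns 5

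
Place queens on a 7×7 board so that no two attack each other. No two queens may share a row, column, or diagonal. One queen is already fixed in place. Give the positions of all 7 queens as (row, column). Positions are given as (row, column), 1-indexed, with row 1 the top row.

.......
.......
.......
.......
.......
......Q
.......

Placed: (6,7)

(1,4) (2,1) (3,3) (4,6) (5,2) (6,7) (7,5)

Row 1: attacked by (6,7)→{2,7}. Safe: 1, 3, 4, 5, 6. Place at column 4.
Row 2: attacked by (1,4)→{3,4,5}; (6,7)→{3,7}. Safe: 1, 2, 6. Place at column 1.
Row 3: attacked by (1,4)→{2,4,6}; (2,1)→{1,2}; (6,7)→{4,7}. Safe: 3, 5. Place at column 3.
Row 4: attacked by (1,4)→{1,4,7}; (2,1)→{1,3}; (3,3)→{2,3,4}; (6,7)→{5,7}. Safe: 6. Place at column 6.
Row 5: attacked by (1,4)→{4}; (2,1)→{1,4}; (3,3)→{1,3,5}; (4,6)→{5,6,7}; (6,7)→{6,7}. Safe: 2. Place at column 2.
Row 7: attacked by (1,4)→{4}; (2,1)→{1,6}; (3,3)→{3,7}; (4,6)→{3,6}; (5,2)→{2,4}; (6,7)→{6,7}. Safe: 5. Place at column 5.
Columns [4, 1, 3, 6, 2, 7, 5], r−c [-3, 1, 0, -2, 3, -1, 2], r+c [5, 3, 6, 10, 7, 13, 12] are all distinct, so no two queens attack.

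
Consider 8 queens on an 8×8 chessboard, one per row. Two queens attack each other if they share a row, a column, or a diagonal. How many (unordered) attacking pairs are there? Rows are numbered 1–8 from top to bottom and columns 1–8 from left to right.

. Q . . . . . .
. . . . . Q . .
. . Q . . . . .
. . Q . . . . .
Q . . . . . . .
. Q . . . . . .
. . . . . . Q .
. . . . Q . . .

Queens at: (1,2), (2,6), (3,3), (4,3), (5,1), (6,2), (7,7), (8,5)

6

Same column: (1,2)–(6,2) (column 2); (3,3)–(4,3) (column 3).
Same diagonal: (2,6)–(6,2) (|2−6| = |6−2| = 4); (3,3)–(5,1) (|3−5| = |3−1| = 2); (3,3)–(7,7) (|3−7| = |3−7| = 4); (5,1)–(6,2) (|5−6| = |1−2| = 1).
Total attacking pairs: 6.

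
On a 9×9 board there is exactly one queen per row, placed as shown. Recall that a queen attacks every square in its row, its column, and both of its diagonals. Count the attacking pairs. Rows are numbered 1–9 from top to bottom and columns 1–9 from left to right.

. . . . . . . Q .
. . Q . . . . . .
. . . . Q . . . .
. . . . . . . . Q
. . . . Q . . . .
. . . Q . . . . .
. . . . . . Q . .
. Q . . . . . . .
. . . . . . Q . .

7

Same column: (3,5)–(5,5) (column 5); (7,7)–(9,7) (column 7).
Same diagonal: (5,5)–(6,4) (|5−6| = |5−4| = 1); (5,5)–(7,7) (|5−7| = |5−7| = 2); (5,5)–(8,2) (|5−8| = |5−2| = 3); (6,4)–(8,2) (|6−8| = |4−2| = 2); (6,4)–(9,7) (|6−9| = |4−7| = 3).
Total attacking pairs: 7.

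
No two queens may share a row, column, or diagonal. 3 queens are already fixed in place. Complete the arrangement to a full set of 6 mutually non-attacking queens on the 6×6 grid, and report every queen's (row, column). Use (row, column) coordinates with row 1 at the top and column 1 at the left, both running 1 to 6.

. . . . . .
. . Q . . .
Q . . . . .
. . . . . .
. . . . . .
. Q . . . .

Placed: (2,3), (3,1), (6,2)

Row 1: attacked by (2,3)→{2,3,4}; (3,1)→{1,3}; (6,2)→{2}. Safe: 5, 6. Place at column 5.
Row 4: attacked by (1,5)→{2,5}; (2,3)→{1,3,5}; (3,1)→{1,2}; (6,2)→{2,4}. Safe: 6. Place at column 6.
Row 5: attacked by (1,5)→{1,5}; (2,3)→{3,6}; (3,1)→{1,3}; (4,6)→{5,6}; (6,2)→{1,2,3}. Safe: 4. Place at column 4.
Columns [5, 3, 1, 6, 4, 2], r−c [-4, -1, 2, -2, 1, 4], r+c [6, 5, 4, 10, 9, 8] are all distinct, so no two queens attack.

(1,5) (2,3) (3,1) (4,6) (5,4) (6,2)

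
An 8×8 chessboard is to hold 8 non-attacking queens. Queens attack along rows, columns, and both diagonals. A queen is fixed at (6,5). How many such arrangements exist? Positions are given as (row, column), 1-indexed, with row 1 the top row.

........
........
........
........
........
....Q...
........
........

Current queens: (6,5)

12

Branch on row 1: col 1 → 0; col 2 → 2; col 3 → 2; col 4 → 1; col 6 → 3; col 7 → 2; col 8 → 2.
Sum: 0 + 2 + 2 + 1 + 3 + 2 + 2 = 12.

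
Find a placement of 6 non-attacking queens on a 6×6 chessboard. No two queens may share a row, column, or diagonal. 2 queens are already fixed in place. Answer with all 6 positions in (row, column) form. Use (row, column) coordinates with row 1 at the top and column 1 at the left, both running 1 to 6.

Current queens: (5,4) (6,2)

(1,5) (2,3) (3,1) (4,6) (5,4) (6,2)

Row 1: attacked by (5,4)→{4}; (6,2)→{2}. Safe: 1, 3, 5, 6. Place at column 5.
Row 2: attacked by (1,5)→{4,5,6}; (5,4)→{1,4}; (6,2)→{2,6}. Safe: 3. Place at column 3.
Row 3: attacked by (1,5)→{3,5}; (2,3)→{2,3,4}; (5,4)→{2,4,6}; (6,2)→{2,5}. Safe: 1. Place at column 1.
Row 4: attacked by (1,5)→{2,5}; (2,3)→{1,3,5}; (3,1)→{1,2}; (5,4)→{3,4,5}; (6,2)→{2,4}. Safe: 6. Place at column 6.
Columns [5, 3, 1, 6, 4, 2], r−c [-4, -1, 2, -2, 1, 4], r+c [6, 5, 4, 10, 9, 8] are all distinct, so no two queens attack.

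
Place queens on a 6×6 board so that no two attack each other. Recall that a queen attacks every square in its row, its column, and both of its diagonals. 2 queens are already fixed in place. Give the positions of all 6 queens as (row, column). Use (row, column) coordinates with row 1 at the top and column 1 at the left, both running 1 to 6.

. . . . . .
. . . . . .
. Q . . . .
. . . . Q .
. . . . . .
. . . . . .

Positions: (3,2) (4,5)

(1,3) (2,6) (3,2) (4,5) (5,1) (6,4)

Row 1: attacked by (3,2)→{2,4}; (4,5)→{2,5}. Safe: 1, 3, 6. Place at column 3.
Row 2: attacked by (1,3)→{2,3,4}; (3,2)→{1,2,3}; (4,5)→{3,5}. Safe: 6. Place at column 6.
Row 5: attacked by (1,3)→{3}; (2,6)→{3,6}; (3,2)→{2,4}; (4,5)→{4,5,6}. Safe: 1. Place at column 1.
Row 6: attacked by (1,3)→{3}; (2,6)→{2,6}; (3,2)→{2,5}; (4,5)→{3,5}; (5,1)→{1,2}. Safe: 4. Place at column 4.
Columns [3, 6, 2, 5, 1, 4], r−c [-2, -4, 1, -1, 4, 2], r+c [4, 8, 5, 9, 6, 10] are all distinct, so no two queens attack.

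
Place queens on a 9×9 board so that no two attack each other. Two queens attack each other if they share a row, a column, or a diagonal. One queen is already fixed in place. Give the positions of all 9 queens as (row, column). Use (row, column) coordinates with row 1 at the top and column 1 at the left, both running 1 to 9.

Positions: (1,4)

(1,4) (2,1) (3,9) (4,6) (5,3) (6,7) (7,2) (8,8) (9,5)

Row 2: attacked by (1,4)→{3,4,5}. Safe: 1, 2, 6, 7, 8, 9. Place at column 1.
Row 3: attacked by (1,4)→{2,4,6}; (2,1)→{1,2}. Safe: 3, 5, 7, 8, 9. Place at column 9.
Row 4: attacked by (1,4)→{1,4,7}; (2,1)→{1,3}; (3,9)→{8,9}. Safe: 2, 5, 6. Place at column 6.
Row 5: attacked by (1,4)→{4,8}; (2,1)→{1,4}; (3,9)→{7,9}; (4,6)→{5,6,7}. Safe: 2, 3. Place at column 3.
Row 6: attacked by (1,4)→{4,9}; (2,1)→{1,5}; (3,9)→{6,9}; (4,6)→{4,6,8}; (5,3)→{2,3,4}. Safe: 7. Place at column 7.
Row 7: attacked by (1,4)→{4}; (2,1)→{1,6}; (3,9)→{5,9}; (4,6)→{3,6,9}; (5,3)→{1,3,5}; (6,7)→{6,7,8}. Safe: 2. Place at column 2.
Row 8: attacked by (1,4)→{4}; (2,1)→{1,7}; (3,9)→{4,9}; (4,6)→{2,6}; (5,3)→{3,6}; (6,7)→{5,7,9}; (7,2)→{1,2,3}. Safe: 8. Place at column 8.
Row 9: attacked by (1,4)→{4}; (2,1)→{1,8}; (3,9)→{3,9}; (4,6)→{1,6}; (5,3)→{3,7}; (6,7)→{4,7}; (7,2)→{2,4}; (8,8)→{7,8,9}. Safe: 5. Place at column 5.
Columns [4, 1, 9, 6, 3, 7, 2, 8, 5], r−c [-3, 1, -6, -2, 2, -1, 5, 0, 4], r+c [5, 3, 12, 10, 8, 13, 9, 16, 14] are all distinct, so no two queens attack.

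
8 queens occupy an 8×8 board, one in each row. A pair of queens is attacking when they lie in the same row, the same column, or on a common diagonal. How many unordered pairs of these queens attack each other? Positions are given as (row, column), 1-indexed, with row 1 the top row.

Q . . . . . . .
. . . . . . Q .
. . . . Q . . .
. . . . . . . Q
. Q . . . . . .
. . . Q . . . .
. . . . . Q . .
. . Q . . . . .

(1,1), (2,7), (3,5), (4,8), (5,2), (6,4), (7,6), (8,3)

All columns are distinct and no two queens satisfy |Δrow| = |Δcol|, so no pair attacks.

0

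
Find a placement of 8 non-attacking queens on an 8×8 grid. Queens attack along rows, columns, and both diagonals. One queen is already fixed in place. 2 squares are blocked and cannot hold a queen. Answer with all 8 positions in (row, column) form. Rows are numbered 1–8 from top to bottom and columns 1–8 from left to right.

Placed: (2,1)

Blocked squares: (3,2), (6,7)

Row 1: attacked by (2,1)→{1,2}. Safe: 3, 4, 5, 6, 7, 8. Place at column 5.
Row 3: attacked by (1,5)→{3,5,7}; (2,1)→{1,2}. Blocked: 2. Safe: 4, 6, 8. Place at column 4.
Row 4: attacked by (1,5)→{2,5,8}; (2,1)→{1,3}; (3,4)→{3,4,5}. Safe: 6, 7. Place at column 6.
Row 5: attacked by (1,5)→{1,5}; (2,1)→{1,4}; (3,4)→{2,4,6}; (4,6)→{5,6,7}. Safe: 3, 8. Place at column 8.
Row 6: attacked by (1,5)→{5}; (2,1)→{1,5}; (3,4)→{1,4,7}; (4,6)→{4,6,8}; (5,8)→{7,8}. Blocked: 7. Safe: 2, 3. Place at column 2.
Row 7: attacked by (1,5)→{5}; (2,1)→{1,6}; (3,4)→{4,8}; (4,6)→{3,6}; (5,8)→{6,8}; (6,2)→{1,2,3}. Safe: 7. Place at column 7.
Row 8: attacked by (1,5)→{5}; (2,1)→{1,7}; (3,4)→{4}; (4,6)→{2,6}; (5,8)→{5,8}; (6,2)→{2,4}; (7,7)→{6,7,8}. Safe: 3. Place at column 3.
Columns [5, 1, 4, 6, 8, 2, 7, 3], r−c [-4, 1, -1, -2, -3, 4, 0, 5], r+c [6, 3, 7, 10, 13, 8, 14, 11] are all distinct, so no two queens attack.

(1,5) (2,1) (3,4) (4,6) (5,8) (6,2) (7,7) (8,3)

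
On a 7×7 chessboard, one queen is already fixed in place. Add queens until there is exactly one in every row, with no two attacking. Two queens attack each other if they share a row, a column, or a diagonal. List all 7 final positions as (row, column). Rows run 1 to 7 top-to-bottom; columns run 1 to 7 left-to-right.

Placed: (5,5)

Row 1: attacked by (5,5)→{1,5}. Safe: 2, 3, 4, 6, 7. Place at column 4.
Row 2: attacked by (1,4)→{3,4,5}; (5,5)→{2,5}. Safe: 1, 6, 7. Place at column 6.
Row 3: attacked by (1,4)→{2,4,6}; (2,6)→{5,6,7}; (5,5)→{3,5,7}. Safe: 1. Place at column 1.
Row 4: attacked by (1,4)→{1,4,7}; (2,6)→{4,6}; (3,1)→{1,2}; (5,5)→{4,5,6}. Safe: 3. Place at column 3.
Row 6: attacked by (1,4)→{4}; (2,6)→{2,6}; (3,1)→{1,4}; (4,3)→{1,3,5}; (5,5)→{4,5,6}. Safe: 7. Place at column 7.
Row 7: attacked by (1,4)→{4}; (2,6)→{1,6}; (3,1)→{1,5}; (4,3)→{3,6}; (5,5)→{3,5,7}; (6,7)→{6,7}. Safe: 2. Place at column 2.
Columns [4, 6, 1, 3, 5, 7, 2], r−c [-3, -4, 2, 1, 0, -1, 5], r+c [5, 8, 4, 7, 10, 13, 9] are all distinct, so no two queens attack.

(1,4) (2,6) (3,1) (4,3) (5,5) (6,7) (7,2)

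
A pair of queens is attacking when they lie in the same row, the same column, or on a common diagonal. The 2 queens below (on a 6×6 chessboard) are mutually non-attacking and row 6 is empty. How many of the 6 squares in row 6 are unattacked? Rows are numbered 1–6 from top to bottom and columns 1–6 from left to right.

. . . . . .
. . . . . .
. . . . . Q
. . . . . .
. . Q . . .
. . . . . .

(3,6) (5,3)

2

(3,6) attacks row 6 at column 6 and diagonals 3.
(5,3) attacks row 6 at column 3 and diagonals 2, 4.
Attacked columns: {2, 3, 4, 6}. Safe: {1, 5}.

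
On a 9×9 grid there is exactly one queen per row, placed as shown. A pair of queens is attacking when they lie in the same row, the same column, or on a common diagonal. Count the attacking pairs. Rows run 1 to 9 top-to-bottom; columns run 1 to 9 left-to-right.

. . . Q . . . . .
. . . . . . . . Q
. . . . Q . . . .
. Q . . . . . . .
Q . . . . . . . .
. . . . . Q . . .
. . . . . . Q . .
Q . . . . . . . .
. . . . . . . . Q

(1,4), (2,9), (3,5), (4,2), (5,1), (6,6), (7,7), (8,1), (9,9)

6

Same column: (2,9)–(9,9) (column 9); (5,1)–(8,1) (column 1).
Same diagonal: (4,2)–(5,1) (|4−5| = |2−1| = 1); (6,6)–(7,7) (|6−7| = |6−7| = 1); (6,6)–(9,9) (|6−9| = |6−9| = 3); (7,7)–(9,9) (|7−9| = |7−9| = 2).
Total attacking pairs: 6.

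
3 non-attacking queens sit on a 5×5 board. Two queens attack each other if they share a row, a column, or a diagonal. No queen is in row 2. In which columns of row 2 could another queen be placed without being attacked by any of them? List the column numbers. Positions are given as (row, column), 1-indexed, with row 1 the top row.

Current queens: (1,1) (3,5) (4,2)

columns 3

(1,1) attacks row 2 at column 1 and diagonals 2.
(3,5) attacks row 2 at column 5 and diagonals 4.
(4,2) attacks row 2 at column 2 and diagonals 4.
Attacked columns: {1, 2, 4, 5}. Safe: {3}.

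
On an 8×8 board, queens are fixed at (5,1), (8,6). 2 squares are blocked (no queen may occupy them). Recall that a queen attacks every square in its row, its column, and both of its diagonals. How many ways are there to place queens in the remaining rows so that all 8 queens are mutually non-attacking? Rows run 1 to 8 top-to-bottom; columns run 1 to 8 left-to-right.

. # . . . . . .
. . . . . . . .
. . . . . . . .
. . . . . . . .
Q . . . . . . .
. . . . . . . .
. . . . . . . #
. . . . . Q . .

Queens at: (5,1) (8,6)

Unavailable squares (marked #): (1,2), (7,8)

4

Branch on row 1: col 3 → 2; col 4 → 1; col 7 → 0; col 8 → 1.
Sum: 2 + 1 + 0 + 1 = 4.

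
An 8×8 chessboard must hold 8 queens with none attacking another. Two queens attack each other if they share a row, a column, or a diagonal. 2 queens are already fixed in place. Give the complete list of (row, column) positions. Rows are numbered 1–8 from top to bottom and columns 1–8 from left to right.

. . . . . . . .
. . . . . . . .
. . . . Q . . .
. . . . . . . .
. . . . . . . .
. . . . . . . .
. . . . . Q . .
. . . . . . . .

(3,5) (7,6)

(1,1) (2,7) (3,5) (4,8) (5,2) (6,4) (7,6) (8,3)

Row 1: attacked by (3,5)→{3,5,7}; (7,6)→{6}. Safe: 1, 2, 4, 8. Place at column 1.
Row 2: attacked by (1,1)→{1,2}; (3,5)→{4,5,6}; (7,6)→{1,6}. Safe: 3, 7, 8. Place at column 7.
Row 4: attacked by (1,1)→{1,4}; (2,7)→{5,7}; (3,5)→{4,5,6}; (7,6)→{3,6}. Safe: 2, 8. Place at column 8.
Row 5: attacked by (1,1)→{1,5}; (2,7)→{4,7}; (3,5)→{3,5,7}; (4,8)→{7,8}; (7,6)→{4,6,8}. Safe: 2. Place at column 2.
Row 6: attacked by (1,1)→{1,6}; (2,7)→{3,7}; (3,5)→{2,5,8}; (4,8)→{6,8}; (5,2)→{1,2,3}; (7,6)→{5,6,7}. Safe: 4. Place at column 4.
Row 8: attacked by (1,1)→{1,8}; (2,7)→{1,7}; (3,5)→{5}; (4,8)→{4,8}; (5,2)→{2,5}; (6,4)→{2,4,6}; (7,6)→{5,6,7}. Safe: 3. Place at column 3.
Columns [1, 7, 5, 8, 2, 4, 6, 3], r−c [0, -5, -2, -4, 3, 2, 1, 5], r+c [2, 9, 8, 12, 7, 10, 13, 11] are all distinct, so no two queens attack.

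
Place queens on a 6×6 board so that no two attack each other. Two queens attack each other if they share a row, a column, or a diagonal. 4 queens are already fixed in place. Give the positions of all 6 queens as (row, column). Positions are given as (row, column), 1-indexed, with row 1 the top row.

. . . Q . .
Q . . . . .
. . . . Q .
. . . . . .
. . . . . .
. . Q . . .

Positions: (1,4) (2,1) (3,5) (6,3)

(1,4) (2,1) (3,5) (4,2) (5,6) (6,3)

Row 4: attacked by (1,4)→{1,4}; (2,1)→{1,3}; (3,5)→{4,5,6}; (6,3)→{1,3,5}. Safe: 2. Place at column 2.
Row 5: attacked by (1,4)→{4}; (2,1)→{1,4}; (3,5)→{3,5}; (4,2)→{1,2,3}; (6,3)→{2,3,4}. Safe: 6. Place at column 6.
Columns [4, 1, 5, 2, 6, 3], r−c [-3, 1, -2, 2, -1, 3], r+c [5, 3, 8, 6, 11, 9] are all distinct, so no two queens attack.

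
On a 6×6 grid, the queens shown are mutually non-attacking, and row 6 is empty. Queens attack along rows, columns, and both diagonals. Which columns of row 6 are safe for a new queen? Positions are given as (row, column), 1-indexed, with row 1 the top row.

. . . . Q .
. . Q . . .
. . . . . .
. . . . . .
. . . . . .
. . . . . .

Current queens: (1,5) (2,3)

columns 1, 2, 4, 6

(1,5) attacks row 6 at column 5.
(2,3) attacks row 6 at column 3.
Attacked columns: {3, 5}. Safe: {1, 2, 4, 6}.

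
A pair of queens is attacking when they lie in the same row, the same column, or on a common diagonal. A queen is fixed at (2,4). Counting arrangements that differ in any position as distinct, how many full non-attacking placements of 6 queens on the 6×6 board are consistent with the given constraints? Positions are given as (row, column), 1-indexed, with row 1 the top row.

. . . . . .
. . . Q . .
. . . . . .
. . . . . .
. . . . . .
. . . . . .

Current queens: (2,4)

Branch on row 1: col 1 → 0; col 2 → 1; col 6 → 0.
Sum: 0 + 1 + 0 = 1.

1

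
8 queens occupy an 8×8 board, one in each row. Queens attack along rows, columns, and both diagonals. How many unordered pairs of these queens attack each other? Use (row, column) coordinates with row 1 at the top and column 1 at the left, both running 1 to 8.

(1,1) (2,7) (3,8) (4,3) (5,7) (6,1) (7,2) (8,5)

Same column: (1,1)–(6,1) (column 1); (2,7)–(5,7) (column 7).
Same diagonal: (2,7)–(3,8) (|2−3| = |7−8| = 1); (2,7)–(7,2) (|2−7| = |7−2| = 5); (4,3)–(6,1) (|4−6| = |3−1| = 2); (6,1)–(7,2) (|6−7| = |1−2| = 1).
Total attacking pairs: 6.

6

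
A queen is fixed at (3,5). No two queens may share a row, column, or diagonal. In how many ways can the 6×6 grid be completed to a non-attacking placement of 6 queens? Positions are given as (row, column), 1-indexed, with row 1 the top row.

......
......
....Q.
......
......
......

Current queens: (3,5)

Branch on row 1: col 1 → 0; col 2 → 0; col 4 → 1; col 6 → 0.
Sum: 0 + 0 + 1 + 0 = 1.

1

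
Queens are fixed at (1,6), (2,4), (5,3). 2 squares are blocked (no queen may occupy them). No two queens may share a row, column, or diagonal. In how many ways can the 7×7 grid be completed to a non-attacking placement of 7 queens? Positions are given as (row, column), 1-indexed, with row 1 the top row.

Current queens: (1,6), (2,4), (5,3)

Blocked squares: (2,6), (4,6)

1

Branch on row 3: col 2 → 0; col 7 → 1.
Sum: 0 + 1 = 1.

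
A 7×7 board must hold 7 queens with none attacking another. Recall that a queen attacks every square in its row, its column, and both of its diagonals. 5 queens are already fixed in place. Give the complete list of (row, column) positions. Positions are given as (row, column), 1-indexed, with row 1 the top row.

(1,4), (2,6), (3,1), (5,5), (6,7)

Row 4: attacked by (1,4)→{1,4,7}; (2,6)→{4,6}; (3,1)→{1,2}; (5,5)→{4,5,6}; (6,7)→{5,7}. Safe: 3. Place at column 3.
Row 7: attacked by (1,4)→{4}; (2,6)→{1,6}; (3,1)→{1,5}; (4,3)→{3,6}; (5,5)→{3,5,7}; (6,7)→{6,7}. Safe: 2. Place at column 2.
Columns [4, 6, 1, 3, 5, 7, 2], r−c [-3, -4, 2, 1, 0, -1, 5], r+c [5, 8, 4, 7, 10, 13, 9] are all distinct, so no two queens attack.

(1,4) (2,6) (3,1) (4,3) (5,5) (6,7) (7,2)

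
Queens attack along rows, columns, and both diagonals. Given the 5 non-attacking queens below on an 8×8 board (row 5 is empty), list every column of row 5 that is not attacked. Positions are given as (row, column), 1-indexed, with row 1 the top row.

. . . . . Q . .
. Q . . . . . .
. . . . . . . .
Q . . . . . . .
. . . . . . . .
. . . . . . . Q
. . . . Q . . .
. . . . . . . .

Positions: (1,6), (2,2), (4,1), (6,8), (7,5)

(1,6) attacks row 5 at column 6 and diagonals 2.
(2,2) attacks row 5 at column 2 and diagonals 5.
(4,1) attacks row 5 at column 1 and diagonals 2.
(6,8) attacks row 5 at column 8 and diagonals 7.
(7,5) attacks row 5 at column 5 and diagonals 3, 7.
Attacked columns: {1, 2, 3, 5, 6, 7, 8}. Safe: {4}.

columns 4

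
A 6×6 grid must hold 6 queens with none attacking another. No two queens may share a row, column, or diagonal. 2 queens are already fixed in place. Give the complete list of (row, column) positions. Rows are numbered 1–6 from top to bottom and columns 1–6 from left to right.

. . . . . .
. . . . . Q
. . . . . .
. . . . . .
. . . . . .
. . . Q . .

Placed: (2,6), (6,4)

Row 1: attacked by (2,6)→{5,6}; (6,4)→{4}. Safe: 1, 2, 3. Place at column 3.
Row 3: attacked by (1,3)→{1,3,5}; (2,6)→{5,6}; (6,4)→{1,4}. Safe: 2. Place at column 2.
Row 4: attacked by (1,3)→{3,6}; (2,6)→{4,6}; (3,2)→{1,2,3}; (6,4)→{2,4,6}. Safe: 5. Place at column 5.
Row 5: attacked by (1,3)→{3}; (2,6)→{3,6}; (3,2)→{2,4}; (4,5)→{4,5,6}; (6,4)→{3,4,5}. Safe: 1. Place at column 1.
Columns [3, 6, 2, 5, 1, 4], r−c [-2, -4, 1, -1, 4, 2], r+c [4, 8, 5, 9, 6, 10] are all distinct, so no two queens attack.

(1,3) (2,6) (3,2) (4,5) (5,1) (6,4)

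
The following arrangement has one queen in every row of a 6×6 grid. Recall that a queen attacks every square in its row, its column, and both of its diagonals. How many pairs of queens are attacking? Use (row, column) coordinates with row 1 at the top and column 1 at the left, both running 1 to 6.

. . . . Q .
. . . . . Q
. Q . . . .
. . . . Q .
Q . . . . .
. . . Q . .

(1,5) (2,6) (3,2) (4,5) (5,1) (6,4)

Same column: (1,5)–(4,5) (column 5).
Same diagonal: (1,5)–(2,6) (|1−2| = |5−6| = 1); (1,5)–(5,1) (|1−5| = |5−1| = 4).
Total attacking pairs: 3.

3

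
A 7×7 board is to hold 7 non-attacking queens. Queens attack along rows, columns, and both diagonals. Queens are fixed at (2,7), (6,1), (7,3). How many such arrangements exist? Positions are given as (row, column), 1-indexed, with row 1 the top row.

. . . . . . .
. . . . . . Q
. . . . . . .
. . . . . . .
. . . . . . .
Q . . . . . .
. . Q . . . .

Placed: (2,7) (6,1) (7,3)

2

Branch on row 1: col 2 → 0; col 4 → 1; col 5 → 1.
Sum: 0 + 1 + 1 = 2.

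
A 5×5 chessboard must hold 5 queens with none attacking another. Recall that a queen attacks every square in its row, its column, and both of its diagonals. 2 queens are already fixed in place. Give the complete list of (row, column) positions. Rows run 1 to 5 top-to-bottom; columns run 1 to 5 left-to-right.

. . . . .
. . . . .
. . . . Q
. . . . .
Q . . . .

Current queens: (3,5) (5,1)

(1,4) (2,2) (3,5) (4,3) (5,1)

Row 1: attacked by (3,5)→{3,5}; (5,1)→{1,5}. Safe: 2, 4. Place at column 4.
Row 2: attacked by (1,4)→{3,4,5}; (3,5)→{4,5}; (5,1)→{1,4}. Safe: 2. Place at column 2.
Row 4: attacked by (1,4)→{1,4}; (2,2)→{2,4}; (3,5)→{4,5}; (5,1)→{1,2}. Safe: 3. Place at column 3.
Columns [4, 2, 5, 3, 1], r−c [-3, 0, -2, 1, 4], r+c [5, 4, 8, 7, 6] are all distinct, so no two queens attack.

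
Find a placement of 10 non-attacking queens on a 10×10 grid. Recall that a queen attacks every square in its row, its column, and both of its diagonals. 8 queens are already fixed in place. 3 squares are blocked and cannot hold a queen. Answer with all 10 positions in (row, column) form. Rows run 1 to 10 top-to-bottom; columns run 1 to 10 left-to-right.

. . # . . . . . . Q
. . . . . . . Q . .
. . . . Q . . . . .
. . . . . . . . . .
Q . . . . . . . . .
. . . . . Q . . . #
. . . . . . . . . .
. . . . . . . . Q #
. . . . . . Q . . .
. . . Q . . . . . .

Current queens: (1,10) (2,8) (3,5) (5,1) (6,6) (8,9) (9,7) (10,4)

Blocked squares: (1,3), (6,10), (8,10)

Row 4: attacked by (1,10)→{7,10}; (2,8)→{6,8,10}; (3,5)→{4,5,6}; (5,1)→{1,2}; (6,6)→{4,6,8}; (8,9)→{5,9}; (9,7)→{2,7}; (10,4)→{4,10}. Safe: 3. Place at column 3.
Row 7: attacked by (1,10)→{4,10}; (2,8)→{3,8}; (3,5)→{1,5,9}; (4,3)→{3,6}; (5,1)→{1,3}; (6,6)→{5,6,7}; (8,9)→{8,9,10}; (9,7)→{5,7,9}; (10,4)→{1,4,7}. Safe: 2. Place at column 2.
Columns [10, 8, 5, 3, 1, 6, 2, 9, 7, 4], r−c [-9, -6, -2, 1, 4, 0, 5, -1, 2, 6], r+c [11, 10, 8, 7, 6, 12, 9, 17, 16, 14] are all distinct, so no two queens attack.

(1,10) (2,8) (3,5) (4,3) (5,1) (6,6) (7,2) (8,9) (9,7) (10,4)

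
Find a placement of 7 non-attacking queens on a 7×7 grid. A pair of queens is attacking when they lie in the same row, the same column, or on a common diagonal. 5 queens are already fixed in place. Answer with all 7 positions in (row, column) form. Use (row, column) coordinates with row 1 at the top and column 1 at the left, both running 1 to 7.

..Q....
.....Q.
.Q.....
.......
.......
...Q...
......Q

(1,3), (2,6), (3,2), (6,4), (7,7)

(1,3) (2,6) (3,2) (4,5) (5,1) (6,4) (7,7)

Row 4: attacked by (1,3)→{3,6}; (2,6)→{4,6}; (3,2)→{1,2,3}; (6,4)→{2,4,6}; (7,7)→{4,7}. Safe: 5. Place at column 5.
Row 5: attacked by (1,3)→{3,7}; (2,6)→{3,6}; (3,2)→{2,4}; (4,5)→{4,5,6}; (6,4)→{3,4,5}; (7,7)→{5,7}. Safe: 1. Place at column 1.
Columns [3, 6, 2, 5, 1, 4, 7], r−c [-2, -4, 1, -1, 4, 2, 0], r+c [4, 8, 5, 9, 6, 10, 14] are all distinct, so no two queens attack.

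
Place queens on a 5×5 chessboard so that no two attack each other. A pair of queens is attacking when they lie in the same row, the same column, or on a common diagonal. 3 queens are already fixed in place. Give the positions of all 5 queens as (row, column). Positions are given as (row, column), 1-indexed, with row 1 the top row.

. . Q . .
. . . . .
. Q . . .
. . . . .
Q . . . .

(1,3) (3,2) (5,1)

Row 2: attacked by (1,3)→{2,3,4}; (3,2)→{1,2,3}; (5,1)→{1,4}. Safe: 5. Place at column 5.
Row 4: attacked by (1,3)→{3}; (2,5)→{3,5}; (3,2)→{1,2,3}; (5,1)→{1,2}. Safe: 4. Place at column 4.
Columns [3, 5, 2, 4, 1], r−c [-2, -3, 1, 0, 4], r+c [4, 7, 5, 8, 6] are all distinct, so no two queens attack.

(1,3) (2,5) (3,2) (4,4) (5,1)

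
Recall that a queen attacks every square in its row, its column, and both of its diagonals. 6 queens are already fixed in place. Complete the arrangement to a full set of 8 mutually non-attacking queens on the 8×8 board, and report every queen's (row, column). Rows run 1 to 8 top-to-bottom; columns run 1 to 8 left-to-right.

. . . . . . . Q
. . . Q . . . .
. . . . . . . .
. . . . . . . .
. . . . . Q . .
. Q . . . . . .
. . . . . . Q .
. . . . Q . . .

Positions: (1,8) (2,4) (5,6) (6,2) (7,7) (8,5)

Row 3: attacked by (1,8)→{6,8}; (2,4)→{3,4,5}; (5,6)→{4,6,8}; (6,2)→{2,5}; (7,7)→{3,7}; (8,5)→{5}. Safe: 1. Place at column 1.
Row 4: attacked by (1,8)→{5,8}; (2,4)→{2,4,6}; (3,1)→{1,2}; (5,6)→{5,6,7}; (6,2)→{2,4}; (7,7)→{4,7}; (8,5)→{1,5}. Safe: 3. Place at column 3.
Columns [8, 4, 1, 3, 6, 2, 7, 5], r−c [-7, -2, 2, 1, -1, 4, 0, 3], r+c [9, 6, 4, 7, 11, 8, 14, 13] are all distinct, so no two queens attack.

(1,8) (2,4) (3,1) (4,3) (5,6) (6,2) (7,7) (8,5)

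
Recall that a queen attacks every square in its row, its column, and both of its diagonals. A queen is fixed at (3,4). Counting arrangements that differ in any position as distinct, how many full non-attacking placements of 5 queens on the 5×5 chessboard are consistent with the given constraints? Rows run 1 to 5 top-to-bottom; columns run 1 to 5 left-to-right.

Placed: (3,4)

Branch on row 1: col 1 → 0; col 3 → 1; col 5 → 1.
Sum: 0 + 1 + 1 = 2.

2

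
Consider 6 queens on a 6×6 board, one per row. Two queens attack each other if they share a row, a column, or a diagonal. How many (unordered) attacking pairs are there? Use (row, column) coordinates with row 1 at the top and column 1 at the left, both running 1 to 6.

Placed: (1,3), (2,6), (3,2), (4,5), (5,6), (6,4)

Same column: (2,6)–(5,6) (column 6).
Same diagonal: (4,5)–(5,6) (|4−5| = |5−6| = 1).
Total attacking pairs: 2.

2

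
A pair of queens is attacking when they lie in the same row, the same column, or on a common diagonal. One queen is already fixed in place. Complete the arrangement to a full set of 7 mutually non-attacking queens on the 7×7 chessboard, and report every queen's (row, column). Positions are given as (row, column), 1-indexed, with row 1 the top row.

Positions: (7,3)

(1,1) (2,6) (3,4) (4,2) (5,7) (6,5) (7,3)

Row 1: attacked by (7,3)→{3}. Safe: 1, 2, 4, 5, 6, 7. Place at column 1.
Row 2: attacked by (1,1)→{1,2}; (7,3)→{3}. Safe: 4, 5, 6, 7. Place at column 6.
Row 3: attacked by (1,1)→{1,3}; (2,6)→{5,6,7}; (7,3)→{3,7}. Safe: 2, 4. Place at column 4.
Row 4: attacked by (1,1)→{1,4}; (2,6)→{4,6}; (3,4)→{3,4,5}; (7,3)→{3,6}. Safe: 2, 7. Place at column 2.
Row 5: attacked by (1,1)→{1,5}; (2,6)→{3,6}; (3,4)→{2,4,6}; (4,2)→{1,2,3}; (7,3)→{1,3,5}. Safe: 7. Place at column 7.
Row 6: attacked by (1,1)→{1,6}; (2,6)→{2,6}; (3,4)→{1,4,7}; (4,2)→{2,4}; (5,7)→{6,7}; (7,3)→{2,3,4}. Safe: 5. Place at column 5.
Columns [1, 6, 4, 2, 7, 5, 3], r−c [0, -4, -1, 2, -2, 1, 4], r+c [2, 8, 7, 6, 12, 11, 10] are all distinct, so no two queens attack.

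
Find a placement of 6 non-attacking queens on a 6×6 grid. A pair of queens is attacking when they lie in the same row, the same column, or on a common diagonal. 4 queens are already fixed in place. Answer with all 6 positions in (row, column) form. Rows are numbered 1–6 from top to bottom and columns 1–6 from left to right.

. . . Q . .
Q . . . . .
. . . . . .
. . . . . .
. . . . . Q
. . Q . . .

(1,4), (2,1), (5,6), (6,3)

(1,4) (2,1) (3,5) (4,2) (5,6) (6,3)

Row 3: attacked by (1,4)→{2,4,6}; (2,1)→{1,2}; (5,6)→{4,6}; (6,3)→{3,6}. Safe: 5. Place at column 5.
Row 4: attacked by (1,4)→{1,4}; (2,1)→{1,3}; (3,5)→{4,5,6}; (5,6)→{5,6}; (6,3)→{1,3,5}. Safe: 2. Place at column 2.
Columns [4, 1, 5, 2, 6, 3], r−c [-3, 1, -2, 2, -1, 3], r+c [5, 3, 8, 6, 11, 9] are all distinct, so no two queens attack.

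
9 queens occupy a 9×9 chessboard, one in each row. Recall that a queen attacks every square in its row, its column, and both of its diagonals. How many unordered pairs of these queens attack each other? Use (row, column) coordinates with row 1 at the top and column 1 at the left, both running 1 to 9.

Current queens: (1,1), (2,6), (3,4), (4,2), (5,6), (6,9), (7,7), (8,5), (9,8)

3

Same column: (2,6)–(5,6) (column 6).
Same diagonal: (1,1)–(7,7) (|1−7| = |1−7| = 6); (3,4)–(5,6) (|3−5| = |4−6| = 2).
Total attacking pairs: 3.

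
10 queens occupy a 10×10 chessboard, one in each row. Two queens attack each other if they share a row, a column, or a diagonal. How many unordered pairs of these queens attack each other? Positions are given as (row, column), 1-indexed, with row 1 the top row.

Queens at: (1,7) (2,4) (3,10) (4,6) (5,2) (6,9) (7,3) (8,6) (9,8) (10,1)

Same column: (4,6)–(8,6) (column 6).
Same diagonal: (2,4)–(4,6) (|2−4| = |4−6| = 2); (4,6)–(7,3) (|4−7| = |6−3| = 3).
Total attacking pairs: 3.

3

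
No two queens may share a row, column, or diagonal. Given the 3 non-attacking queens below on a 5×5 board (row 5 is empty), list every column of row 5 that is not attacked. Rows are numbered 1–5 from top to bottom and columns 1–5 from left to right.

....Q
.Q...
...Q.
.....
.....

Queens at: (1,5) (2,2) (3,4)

columns 3

(1,5) attacks row 5 at column 5 and diagonals 1.
(2,2) attacks row 5 at column 2 and diagonals 5.
(3,4) attacks row 5 at column 4 and diagonals 2.
Attacked columns: {1, 2, 4, 5}. Safe: {3}.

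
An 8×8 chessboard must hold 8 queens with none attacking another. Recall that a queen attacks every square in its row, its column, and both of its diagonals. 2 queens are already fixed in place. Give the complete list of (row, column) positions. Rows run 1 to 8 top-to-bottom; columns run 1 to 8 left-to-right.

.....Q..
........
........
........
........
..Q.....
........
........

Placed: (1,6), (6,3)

Row 2: attacked by (1,6)→{5,6,7}; (6,3)→{3,7}. Safe: 1, 2, 4, 8. Place at column 1.
Row 3: attacked by (1,6)→{4,6,8}; (2,1)→{1,2}; (6,3)→{3,6}. Safe: 5, 7. Place at column 5.
Row 4: attacked by (1,6)→{3,6}; (2,1)→{1,3}; (3,5)→{4,5,6}; (6,3)→{1,3,5}. Safe: 2, 7, 8. Place at column 2.
Row 5: attacked by (1,6)→{2,6}; (2,1)→{1,4}; (3,5)→{3,5,7}; (4,2)→{1,2,3}; (6,3)→{2,3,4}. Safe: 8. Place at column 8.
Row 7: attacked by (1,6)→{6}; (2,1)→{1,6}; (3,5)→{1,5}; (4,2)→{2,5}; (5,8)→{6,8}; (6,3)→{2,3,4}. Safe: 7. Place at column 7.
Row 8: attacked by (1,6)→{6}; (2,1)→{1,7}; (3,5)→{5}; (4,2)→{2,6}; (5,8)→{5,8}; (6,3)→{1,3,5}; (7,7)→{6,7,8}. Safe: 4. Place at column 4.
Columns [6, 1, 5, 2, 8, 3, 7, 4], r−c [-5, 1, -2, 2, -3, 3, 0, 4], r+c [7, 3, 8, 6, 13, 9, 14, 12] are all distinct, so no two queens attack.

(1,6) (2,1) (3,5) (4,2) (5,8) (6,3) (7,7) (8,4)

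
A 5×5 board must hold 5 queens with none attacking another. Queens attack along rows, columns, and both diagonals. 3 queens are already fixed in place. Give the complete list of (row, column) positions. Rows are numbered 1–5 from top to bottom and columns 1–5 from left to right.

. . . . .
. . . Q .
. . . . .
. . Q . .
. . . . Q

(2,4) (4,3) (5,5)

Row 1: attacked by (2,4)→{3,4,5}; (4,3)→{3}; (5,5)→{1,5}. Safe: 2. Place at column 2.
Row 3: attacked by (1,2)→{2,4}; (2,4)→{3,4,5}; (4,3)→{2,3,4}; (5,5)→{3,5}. Safe: 1. Place at column 1.
Columns [2, 4, 1, 3, 5], r−c [-1, -2, 2, 1, 0], r+c [3, 6, 4, 7, 10] are all distinct, so no two queens attack.

(1,2) (2,4) (3,1) (4,3) (5,5)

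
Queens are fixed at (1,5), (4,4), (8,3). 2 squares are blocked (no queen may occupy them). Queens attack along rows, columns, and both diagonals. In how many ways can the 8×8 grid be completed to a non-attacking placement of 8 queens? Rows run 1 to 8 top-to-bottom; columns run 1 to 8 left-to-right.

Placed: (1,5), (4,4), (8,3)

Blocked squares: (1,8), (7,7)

1

Branch on row 2: col 1 → 0; col 7 → 1; col 8 → 0.
Sum: 0 + 1 + 0 = 1.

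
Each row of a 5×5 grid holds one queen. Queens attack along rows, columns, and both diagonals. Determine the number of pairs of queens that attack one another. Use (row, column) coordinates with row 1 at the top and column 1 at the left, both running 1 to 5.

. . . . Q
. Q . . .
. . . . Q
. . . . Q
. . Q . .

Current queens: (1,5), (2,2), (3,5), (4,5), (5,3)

4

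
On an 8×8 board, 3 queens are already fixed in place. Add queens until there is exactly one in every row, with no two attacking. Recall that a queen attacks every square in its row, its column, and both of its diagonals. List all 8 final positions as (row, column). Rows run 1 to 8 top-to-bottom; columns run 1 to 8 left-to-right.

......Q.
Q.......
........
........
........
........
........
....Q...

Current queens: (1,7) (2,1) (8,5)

(1,7) (2,1) (3,3) (4,8) (5,6) (6,4) (7,2) (8,5)

Row 3: attacked by (1,7)→{5,7}; (2,1)→{1,2}; (8,5)→{5}. Safe: 3, 4, 6, 8. Place at column 3.
Row 4: attacked by (1,7)→{4,7}; (2,1)→{1,3}; (3,3)→{2,3,4}; (8,5)→{1,5}. Safe: 6, 8. Place at column 8.
Row 5: attacked by (1,7)→{3,7}; (2,1)→{1,4}; (3,3)→{1,3,5}; (4,8)→{7,8}; (8,5)→{2,5,8}. Safe: 6. Place at column 6.
Row 6: attacked by (1,7)→{2,7}; (2,1)→{1,5}; (3,3)→{3,6}; (4,8)→{6,8}; (5,6)→{5,6,7}; (8,5)→{3,5,7}. Safe: 4. Place at column 4.
Row 7: attacked by (1,7)→{1,7}; (2,1)→{1,6}; (3,3)→{3,7}; (4,8)→{5,8}; (5,6)→{4,6,8}; (6,4)→{3,4,5}; (8,5)→{4,5,6}. Safe: 2. Place at column 2.
Columns [7, 1, 3, 8, 6, 4, 2, 5], r−c [-6, 1, 0, -4, -1, 2, 5, 3], r+c [8, 3, 6, 12, 11, 10, 9, 13] are all distinct, so no two queens attack.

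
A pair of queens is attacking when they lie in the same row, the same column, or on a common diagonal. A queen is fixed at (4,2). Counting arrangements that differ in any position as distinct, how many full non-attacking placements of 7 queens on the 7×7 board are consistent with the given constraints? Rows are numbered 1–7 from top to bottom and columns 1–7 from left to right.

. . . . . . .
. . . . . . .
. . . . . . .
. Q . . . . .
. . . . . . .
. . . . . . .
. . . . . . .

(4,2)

6

Branch on row 1: col 1 → 1; col 3 → 2; col 4 → 2; col 6 → 0; col 7 → 1.
Sum: 1 + 2 + 2 + 0 + 1 = 6.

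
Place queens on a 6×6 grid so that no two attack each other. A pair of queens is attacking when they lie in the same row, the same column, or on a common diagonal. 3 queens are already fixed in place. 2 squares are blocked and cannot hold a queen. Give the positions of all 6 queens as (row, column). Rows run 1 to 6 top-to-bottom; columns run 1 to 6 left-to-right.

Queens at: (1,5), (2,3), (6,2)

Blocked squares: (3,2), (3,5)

(1,5) (2,3) (3,1) (4,6) (5,4) (6,2)

Row 3: attacked by (1,5)→{3,5}; (2,3)→{2,3,4}; (6,2)→{2,5}. Blocked: 2,5. Safe: 1, 6. Place at column 1.
Row 4: attacked by (1,5)→{2,5}; (2,3)→{1,3,5}; (3,1)→{1,2}; (6,2)→{2,4}. Safe: 6. Place at column 6.
Row 5: attacked by (1,5)→{1,5}; (2,3)→{3,6}; (3,1)→{1,3}; (4,6)→{5,6}; (6,2)→{1,2,3}. Safe: 4. Place at column 4.
Columns [5, 3, 1, 6, 4, 2], r−c [-4, -1, 2, -2, 1, 4], r+c [6, 5, 4, 10, 9, 8] are all distinct, so no two queens attack.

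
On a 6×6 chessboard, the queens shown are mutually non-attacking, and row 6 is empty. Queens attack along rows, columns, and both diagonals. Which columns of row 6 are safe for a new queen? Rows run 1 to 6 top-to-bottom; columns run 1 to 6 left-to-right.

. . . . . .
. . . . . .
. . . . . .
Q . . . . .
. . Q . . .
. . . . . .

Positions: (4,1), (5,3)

columns 5, 6

(4,1) attacks row 6 at column 1 and diagonals 3.
(5,3) attacks row 6 at column 3 and diagonals 2, 4.
Attacked columns: {1, 2, 3, 4}. Safe: {5, 6}.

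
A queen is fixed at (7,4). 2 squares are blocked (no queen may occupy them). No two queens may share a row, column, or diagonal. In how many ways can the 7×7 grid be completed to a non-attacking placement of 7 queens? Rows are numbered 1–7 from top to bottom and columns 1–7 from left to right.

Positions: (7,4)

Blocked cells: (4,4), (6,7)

4

Branch on row 1: col 1 → 0; col 2 → 1; col 3 → 0; col 5 → 1; col 6 → 1; col 7 → 1.
Sum: 0 + 1 + 0 + 1 + 1 + 1 = 4.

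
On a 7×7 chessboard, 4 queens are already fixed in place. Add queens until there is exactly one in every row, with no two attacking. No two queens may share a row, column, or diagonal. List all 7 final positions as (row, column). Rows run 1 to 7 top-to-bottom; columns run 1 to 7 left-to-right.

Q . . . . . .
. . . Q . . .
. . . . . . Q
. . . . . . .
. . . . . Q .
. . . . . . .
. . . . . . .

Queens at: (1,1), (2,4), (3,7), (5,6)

Row 4: attacked by (1,1)→{1,4}; (2,4)→{2,4,6}; (3,7)→{6,7}; (5,6)→{5,6,7}. Safe: 3. Place at column 3.
Row 6: attacked by (1,1)→{1,6}; (2,4)→{4}; (3,7)→{4,7}; (4,3)→{1,3,5}; (5,6)→{5,6,7}. Safe: 2. Place at column 2.
Row 7: attacked by (1,1)→{1,7}; (2,4)→{4}; (3,7)→{3,7}; (4,3)→{3,6}; (5,6)→{4,6}; (6,2)→{1,2,3}. Safe: 5. Place at column 5.
Columns [1, 4, 7, 3, 6, 2, 5], r−c [0, -2, -4, 1, -1, 4, 2], r+c [2, 6, 10, 7, 11, 8, 12] are all distinct, so no two queens attack.

(1,1) (2,4) (3,7) (4,3) (5,6) (6,2) (7,5)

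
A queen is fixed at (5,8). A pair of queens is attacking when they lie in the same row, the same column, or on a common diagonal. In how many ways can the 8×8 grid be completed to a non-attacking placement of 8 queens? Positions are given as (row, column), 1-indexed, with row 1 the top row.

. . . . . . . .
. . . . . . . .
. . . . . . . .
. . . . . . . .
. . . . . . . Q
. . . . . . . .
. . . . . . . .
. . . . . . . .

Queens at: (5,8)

18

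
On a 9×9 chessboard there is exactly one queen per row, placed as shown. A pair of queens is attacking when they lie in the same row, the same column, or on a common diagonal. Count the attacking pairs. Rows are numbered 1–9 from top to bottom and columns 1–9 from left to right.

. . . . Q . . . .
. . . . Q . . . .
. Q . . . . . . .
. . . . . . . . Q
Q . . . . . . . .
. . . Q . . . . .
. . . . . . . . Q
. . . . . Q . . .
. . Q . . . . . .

4

Same column: (1,5)–(2,5) (column 5); (4,9)–(7,9) (column 9).
Same diagonal: (1,5)–(5,1) (|1−5| = |5−1| = 4); (6,4)–(8,6) (|6−8| = |4−6| = 2).
Total attacking pairs: 4.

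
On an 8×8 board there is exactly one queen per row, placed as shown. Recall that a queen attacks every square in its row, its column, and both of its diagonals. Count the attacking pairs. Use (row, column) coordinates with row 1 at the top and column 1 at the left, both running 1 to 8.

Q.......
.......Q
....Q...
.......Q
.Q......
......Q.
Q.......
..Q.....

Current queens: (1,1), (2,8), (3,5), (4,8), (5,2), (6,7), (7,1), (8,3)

3

Same column: (1,1)–(7,1) (column 1); (2,8)–(4,8) (column 8).
Same diagonal: (3,5)–(7,1) (|3−7| = |5−1| = 4).
Total attacking pairs: 3.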